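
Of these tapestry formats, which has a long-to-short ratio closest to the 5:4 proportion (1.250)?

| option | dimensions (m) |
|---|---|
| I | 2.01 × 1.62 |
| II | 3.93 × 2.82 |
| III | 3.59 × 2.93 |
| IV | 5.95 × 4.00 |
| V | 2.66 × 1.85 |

I

Target 5:4 ≈ 1.250.
I: 1.241 (Δ0.009)  II: 1.394 (Δ0.144)  III: 1.225 (Δ0.025)  IV: 1.488 (Δ0.238)  V: 1.438 (Δ0.188)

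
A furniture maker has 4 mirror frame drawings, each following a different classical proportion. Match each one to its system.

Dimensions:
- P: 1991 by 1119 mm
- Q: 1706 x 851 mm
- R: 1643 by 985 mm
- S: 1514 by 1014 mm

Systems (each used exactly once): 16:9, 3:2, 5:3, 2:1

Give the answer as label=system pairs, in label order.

P=16:9, Q=2:1, R=5:3, S=3:2

P = 1991/1119 ≈ 1.779 → 16:9 (1.778)
Q = 1706/851 ≈ 2.005 → 2:1 (2.000)
R = 1643/985 ≈ 1.668 → 5:3 (1.667)
S = 1514/1014 ≈ 1.493 → 3:2 (1.500)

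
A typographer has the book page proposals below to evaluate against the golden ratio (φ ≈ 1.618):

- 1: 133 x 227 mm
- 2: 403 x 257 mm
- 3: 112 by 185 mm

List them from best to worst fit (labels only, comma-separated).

1: 227/133 ≈ 1.707 → |1.707 − 1.618| = 0.089
2: 403/257 ≈ 1.568 → |1.568 − 1.618| = 0.050
3: 185/112 ≈ 1.652 → |1.652 − 1.618| = 0.034

3, 2, 1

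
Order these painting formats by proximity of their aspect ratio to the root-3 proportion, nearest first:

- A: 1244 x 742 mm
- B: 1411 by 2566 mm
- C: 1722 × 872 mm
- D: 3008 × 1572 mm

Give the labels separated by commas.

Ratios: A = 1244 / 742 ≈ 1.677; B = 2566 / 1411 ≈ 1.819; C = 1722 / 872 ≈ 1.975; D = 3008 / 1572 ≈ 1.913.
|Δ from 1.732|: A 0.055; B 0.087; C 0.243; D 0.181.

A, B, D, C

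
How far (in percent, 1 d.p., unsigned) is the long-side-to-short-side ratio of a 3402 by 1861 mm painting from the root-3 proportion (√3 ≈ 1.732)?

5.5%

Ratio = 3402 / 1861 ≈ 1.8280.
Ideal root-3 ≈ 1.7321. |1.8280 − 1.7321| / 1.7321 ≈ 5.54% → 5.5%.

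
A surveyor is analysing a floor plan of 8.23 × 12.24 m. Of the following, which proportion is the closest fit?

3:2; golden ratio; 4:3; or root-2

3:2

12.24/8.23 ≈ 1.487. Nearest candidates are 3:2 (1.500, off by 0.013) and root-2 (1.414, off by 0.073).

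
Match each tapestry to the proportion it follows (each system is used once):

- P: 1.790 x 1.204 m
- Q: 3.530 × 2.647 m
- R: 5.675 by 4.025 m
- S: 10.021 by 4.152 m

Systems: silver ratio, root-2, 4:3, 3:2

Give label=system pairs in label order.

Ratios: P ≈ 1.487; Q ≈ 1.334; R ≈ 1.410; S ≈ 2.414.
Targets: silver ratio ≈ 2.414; root-2 ≈ 1.414; 4:3 ≈ 1.333; 3:2 ≈ 1.500.

P=3:2, Q=4:3, R=root-2, S=silver ratio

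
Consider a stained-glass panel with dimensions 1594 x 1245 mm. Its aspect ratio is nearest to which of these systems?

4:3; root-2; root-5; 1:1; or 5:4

1594/1245 ≈ 1.280. Nearest candidates are 5:4 (1.250, off by 0.030) and 4:3 (1.333, off by 0.053).

5:4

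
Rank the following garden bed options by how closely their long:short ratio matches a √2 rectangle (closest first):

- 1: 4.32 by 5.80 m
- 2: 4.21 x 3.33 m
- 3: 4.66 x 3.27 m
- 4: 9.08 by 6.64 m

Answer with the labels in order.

Ratios: 1 = 5.80 / 4.32 ≈ 1.343; 2 = 4.21 / 3.33 ≈ 1.264; 3 = 4.66 / 3.27 ≈ 1.425; 4 = 9.08 / 6.64 ≈ 1.367.
|Δ from 1.414|: 1 0.071; 2 0.150; 3 0.011; 4 0.047.

3, 4, 1, 2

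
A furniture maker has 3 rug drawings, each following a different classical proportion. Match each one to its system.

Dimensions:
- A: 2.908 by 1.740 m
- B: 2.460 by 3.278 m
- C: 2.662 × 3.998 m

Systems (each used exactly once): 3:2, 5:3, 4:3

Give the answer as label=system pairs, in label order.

A=5:3, B=4:3, C=3:2

Ratios: A ≈ 1.671; B ≈ 1.333; C ≈ 1.502.
Targets: 3:2 ≈ 1.500; 5:3 ≈ 1.667; 4:3 ≈ 1.333.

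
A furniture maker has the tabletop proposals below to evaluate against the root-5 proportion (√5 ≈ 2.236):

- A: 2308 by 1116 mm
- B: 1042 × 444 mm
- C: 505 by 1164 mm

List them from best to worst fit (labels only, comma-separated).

A: 2308/1116 ≈ 2.068 → |2.068 − 2.236| = 0.168
B: 1042/444 ≈ 2.347 → |2.347 − 2.236| = 0.111
C: 1164/505 ≈ 2.305 → |2.305 − 2.236| = 0.069

C, B, A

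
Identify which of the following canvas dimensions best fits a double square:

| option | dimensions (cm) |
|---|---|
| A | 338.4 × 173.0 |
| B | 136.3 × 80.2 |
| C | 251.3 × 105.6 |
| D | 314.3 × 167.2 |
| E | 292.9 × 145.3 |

Target 2:1 ≈ 2.000.
A: 1.956 (Δ0.044)  B: 1.700 (Δ0.300)  C: 2.380 (Δ0.380)  D: 1.880 (Δ0.120)  E: 2.016 (Δ0.016)

E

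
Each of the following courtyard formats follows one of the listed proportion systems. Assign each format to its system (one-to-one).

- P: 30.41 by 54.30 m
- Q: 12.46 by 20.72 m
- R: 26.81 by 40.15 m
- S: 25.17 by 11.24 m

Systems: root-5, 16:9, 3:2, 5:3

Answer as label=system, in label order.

P = 54.30/30.41 ≈ 1.786 → 16:9 (1.778)
Q = 20.72/12.46 ≈ 1.663 → 5:3 (1.667)
R = 40.15/26.81 ≈ 1.498 → 3:2 (1.500)
S = 25.17/11.24 ≈ 2.239 → root-5 (2.236)

P=16:9, Q=5:3, R=3:2, S=root-5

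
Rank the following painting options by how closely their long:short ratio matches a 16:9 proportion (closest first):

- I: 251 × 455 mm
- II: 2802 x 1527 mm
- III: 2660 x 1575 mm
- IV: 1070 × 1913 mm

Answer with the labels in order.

IV, I, II, III

Ratios: I = 455 / 251 ≈ 1.813; II = 2802 / 1527 ≈ 1.835; III = 2660 / 1575 ≈ 1.689; IV = 1913 / 1070 ≈ 1.788.
|Δ from 1.778|: I 0.035; II 0.057; III 0.089; IV 0.010.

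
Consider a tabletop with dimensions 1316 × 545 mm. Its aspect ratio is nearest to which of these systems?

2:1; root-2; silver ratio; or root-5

silver ratio

Ratio = 1316 / 545 ≈ 2.415.
Distances: 2:1 2.000 (Δ 0.415); root-2 1.414 (Δ 1.001); silver ratio 2.414 (Δ 0.001); root-5 2.236 (Δ 0.179).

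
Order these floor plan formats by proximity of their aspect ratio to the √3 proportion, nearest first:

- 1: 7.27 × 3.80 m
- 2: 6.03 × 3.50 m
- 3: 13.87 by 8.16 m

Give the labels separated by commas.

2, 3, 1

1: 7.27/3.80 ≈ 1.913 → |1.913 − 1.732| = 0.181
2: 6.03/3.50 ≈ 1.723 → |1.723 − 1.732| = 0.009
3: 13.87/8.16 ≈ 1.700 → |1.700 − 1.732| = 0.032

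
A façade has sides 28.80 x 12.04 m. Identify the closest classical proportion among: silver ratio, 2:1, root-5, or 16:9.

Ratio = 28.80 / 12.04 ≈ 2.392.
Distances: silver ratio 2.414 (Δ 0.022); 2:1 2.000 (Δ 0.392); root-5 2.236 (Δ 0.156); 16:9 1.778 (Δ 0.614).

silver ratio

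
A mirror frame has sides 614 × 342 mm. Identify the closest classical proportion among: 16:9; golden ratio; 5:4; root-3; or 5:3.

16:9

Ratio = 614 / 342 ≈ 1.795.
Distances: 16:9 1.778 (Δ 0.017); golden ratio 1.618 (Δ 0.177); 5:4 1.250 (Δ 0.545); root-3 1.732 (Δ 0.063); 5:3 1.667 (Δ 0.128).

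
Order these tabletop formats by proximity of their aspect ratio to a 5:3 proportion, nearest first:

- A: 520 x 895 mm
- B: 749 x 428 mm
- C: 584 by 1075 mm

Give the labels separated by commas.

A, B, C

A: 895/520 ≈ 1.721 → |1.721 − 1.667| = 0.054
B: 749/428 ≈ 1.750 → |1.750 − 1.667| = 0.083
C: 1075/584 ≈ 1.841 → |1.841 − 1.667| = 0.174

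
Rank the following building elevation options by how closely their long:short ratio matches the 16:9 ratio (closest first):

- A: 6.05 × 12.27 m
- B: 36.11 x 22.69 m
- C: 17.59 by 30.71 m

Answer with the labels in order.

C, B, A

Ratios: A = 12.27 / 6.05 ≈ 2.028; B = 36.11 / 22.69 ≈ 1.591; C = 30.71 / 17.59 ≈ 1.746.
|Δ from 1.778|: A 0.250; B 0.187; C 0.032.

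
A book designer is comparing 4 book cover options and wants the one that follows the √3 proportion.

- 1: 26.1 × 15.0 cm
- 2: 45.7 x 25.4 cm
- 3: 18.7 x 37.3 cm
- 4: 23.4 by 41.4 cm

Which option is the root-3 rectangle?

1

Target root-3 ≈ 1.732.
1: 1.740 (Δ0.008)  2: 1.799 (Δ0.067)  3: 1.995 (Δ0.263)  4: 1.769 (Δ0.037)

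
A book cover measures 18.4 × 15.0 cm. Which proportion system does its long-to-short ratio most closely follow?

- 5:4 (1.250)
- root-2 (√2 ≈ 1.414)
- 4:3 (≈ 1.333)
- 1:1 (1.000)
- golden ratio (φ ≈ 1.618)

Ratio = 18.4 / 15.0 ≈ 1.227.
Distances: 5:4 1.250 (Δ 0.023); root-2 1.414 (Δ 0.187); 4:3 1.333 (Δ 0.106); 1:1 1.000 (Δ 0.227); golden ratio 1.618 (Δ 0.391).

5:4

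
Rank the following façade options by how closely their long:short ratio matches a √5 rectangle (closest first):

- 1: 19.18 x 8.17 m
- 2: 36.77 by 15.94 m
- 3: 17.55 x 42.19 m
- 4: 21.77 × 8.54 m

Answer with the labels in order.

2, 1, 3, 4

1: 19.18/8.17 ≈ 2.348 → |2.348 − 2.236| = 0.112
2: 36.77/15.94 ≈ 2.307 → |2.307 − 2.236| = 0.071
3: 42.19/17.55 ≈ 2.404 → |2.404 − 2.236| = 0.168
4: 21.77/8.54 ≈ 2.549 → |2.549 − 2.236| = 0.313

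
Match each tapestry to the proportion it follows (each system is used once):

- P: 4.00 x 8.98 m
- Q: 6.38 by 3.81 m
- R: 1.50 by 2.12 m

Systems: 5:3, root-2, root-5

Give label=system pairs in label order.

P=root-5, Q=5:3, R=root-2

P = 8.98/4.00 ≈ 2.245 → root-5 (2.236)
Q = 6.38/3.81 ≈ 1.675 → 5:3 (1.667)
R = 2.12/1.50 ≈ 1.413 → root-2 (1.414)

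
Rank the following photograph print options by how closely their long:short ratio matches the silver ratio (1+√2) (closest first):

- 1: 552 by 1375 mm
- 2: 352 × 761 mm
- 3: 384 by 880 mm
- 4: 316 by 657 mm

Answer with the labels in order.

Ratios: 1 = 1375 / 552 ≈ 2.491; 2 = 761 / 352 ≈ 2.162; 3 = 880 / 384 ≈ 2.292; 4 = 657 / 316 ≈ 2.079.
|Δ from 2.414|: 1 0.077; 2 0.252; 3 0.122; 4 0.335.

1, 3, 2, 4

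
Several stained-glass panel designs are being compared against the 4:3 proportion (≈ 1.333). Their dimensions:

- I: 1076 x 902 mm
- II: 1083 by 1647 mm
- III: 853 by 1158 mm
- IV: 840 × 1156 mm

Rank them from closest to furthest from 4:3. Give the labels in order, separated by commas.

III, IV, I, II

I: 1076/902 ≈ 1.193 → |1.193 − 1.333| = 0.140
II: 1647/1083 ≈ 1.521 → |1.521 − 1.333| = 0.188
III: 1158/853 ≈ 1.358 → |1.358 − 1.333| = 0.025
IV: 1156/840 ≈ 1.376 → |1.376 − 1.333| = 0.043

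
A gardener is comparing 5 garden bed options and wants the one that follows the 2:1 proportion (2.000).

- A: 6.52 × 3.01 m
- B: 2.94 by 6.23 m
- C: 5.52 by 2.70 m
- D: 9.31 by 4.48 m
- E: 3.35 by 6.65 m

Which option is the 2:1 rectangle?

E

Target 2:1 ≈ 2.000.
A: 2.166 (Δ0.166)  B: 2.119 (Δ0.119)  C: 2.044 (Δ0.044)  D: 2.078 (Δ0.078)  E: 1.985 (Δ0.015)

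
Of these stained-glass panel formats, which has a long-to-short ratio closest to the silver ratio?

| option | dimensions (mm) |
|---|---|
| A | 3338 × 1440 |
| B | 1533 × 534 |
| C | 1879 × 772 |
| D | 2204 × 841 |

C

Ratios (long/short): A ≈ 2.318; B ≈ 2.871; C ≈ 2.434; D ≈ 2.621.
silver ratio ≈ 2.414; option C is nearest (Δ 0.020).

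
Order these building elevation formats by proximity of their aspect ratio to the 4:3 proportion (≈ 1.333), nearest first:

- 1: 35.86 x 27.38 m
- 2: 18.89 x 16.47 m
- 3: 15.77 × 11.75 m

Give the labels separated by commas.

3, 1, 2

Ratios: 1 = 35.86 / 27.38 ≈ 1.310; 2 = 18.89 / 16.47 ≈ 1.147; 3 = 15.77 / 11.75 ≈ 1.342.
|Δ from 1.333|: 1 0.023; 2 0.186; 3 0.009.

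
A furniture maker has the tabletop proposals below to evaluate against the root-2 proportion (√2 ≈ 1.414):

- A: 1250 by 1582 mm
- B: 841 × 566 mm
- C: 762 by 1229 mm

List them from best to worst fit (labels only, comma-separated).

Ratios: A = 1582 / 1250 ≈ 1.266; B = 841 / 566 ≈ 1.486; C = 1229 / 762 ≈ 1.613.
|Δ from 1.414|: A 0.148; B 0.072; C 0.199.

B, A, C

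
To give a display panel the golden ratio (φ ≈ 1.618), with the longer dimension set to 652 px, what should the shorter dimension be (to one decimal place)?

403.0 px

golden ratio ≈ 1.61803.
Shorter side = 652 ÷ 1.61803 ≈ 402.959 → 403.0 px.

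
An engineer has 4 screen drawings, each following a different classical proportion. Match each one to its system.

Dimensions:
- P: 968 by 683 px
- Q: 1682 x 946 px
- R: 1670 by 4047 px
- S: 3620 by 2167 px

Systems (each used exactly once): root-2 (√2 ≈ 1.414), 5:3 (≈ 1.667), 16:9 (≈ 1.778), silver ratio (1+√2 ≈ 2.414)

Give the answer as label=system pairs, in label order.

P = 968/683 ≈ 1.417 → root-2 (1.414)
Q = 1682/946 ≈ 1.778 → 16:9 (1.778)
R = 4047/1670 ≈ 2.423 → silver ratio (2.414)
S = 3620/2167 ≈ 1.671 → 5:3 (1.667)

P=root-2, Q=16:9, R=silver ratio, S=5:3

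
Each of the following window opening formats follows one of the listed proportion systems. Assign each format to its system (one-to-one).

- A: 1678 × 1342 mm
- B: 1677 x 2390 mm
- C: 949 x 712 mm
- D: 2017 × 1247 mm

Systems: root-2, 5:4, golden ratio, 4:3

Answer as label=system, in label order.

A = 1678/1342 ≈ 1.250 → 5:4 (1.250)
B = 2390/1677 ≈ 1.425 → root-2 (1.414)
C = 949/712 ≈ 1.333 → 4:3 (1.333)
D = 2017/1247 ≈ 1.617 → golden ratio (1.618)

A=5:4, B=root-2, C=4:3, D=golden ratio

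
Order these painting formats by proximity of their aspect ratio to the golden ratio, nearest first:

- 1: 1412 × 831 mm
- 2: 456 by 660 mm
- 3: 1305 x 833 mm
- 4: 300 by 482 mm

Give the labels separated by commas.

1: 1412/831 ≈ 1.699 → |1.699 − 1.618| = 0.081
2: 660/456 ≈ 1.447 → |1.447 − 1.618| = 0.171
3: 1305/833 ≈ 1.567 → |1.567 − 1.618| = 0.051
4: 482/300 ≈ 1.607 → |1.607 − 1.618| = 0.011

4, 3, 1, 2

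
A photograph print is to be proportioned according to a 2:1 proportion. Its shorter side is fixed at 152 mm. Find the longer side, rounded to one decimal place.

304.0 mm

2:1 = 2.00000.
Longer side = 152 × 2.00000 ≈ 304.000 → 304.0 mm.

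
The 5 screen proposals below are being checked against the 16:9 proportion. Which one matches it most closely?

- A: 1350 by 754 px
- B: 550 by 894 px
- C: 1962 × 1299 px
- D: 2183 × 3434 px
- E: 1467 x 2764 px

Ratios (long/short): A ≈ 1.790; B ≈ 1.625; C ≈ 1.510; D ≈ 1.573; E ≈ 1.884.
16:9 ≈ 1.778; option A is nearest (Δ 0.012).

A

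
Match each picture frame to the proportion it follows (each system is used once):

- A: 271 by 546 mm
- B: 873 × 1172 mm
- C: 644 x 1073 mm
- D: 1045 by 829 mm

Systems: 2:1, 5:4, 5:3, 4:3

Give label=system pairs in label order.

A = 546/271 ≈ 2.015 → 2:1 (2.000)
B = 1172/873 ≈ 1.342 → 4:3 (1.333)
C = 1073/644 ≈ 1.666 → 5:3 (1.667)
D = 1045/829 ≈ 1.261 → 5:4 (1.250)

A=2:1, B=4:3, C=5:3, D=5:4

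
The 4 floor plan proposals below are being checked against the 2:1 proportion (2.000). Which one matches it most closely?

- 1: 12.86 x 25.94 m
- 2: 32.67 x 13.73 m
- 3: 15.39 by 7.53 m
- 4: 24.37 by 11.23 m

Ratios (long/short): 1 ≈ 2.017; 2 ≈ 2.379; 3 ≈ 2.044; 4 ≈ 2.170.
2:1 ≈ 2.000; option 1 is nearest (Δ 0.017).

1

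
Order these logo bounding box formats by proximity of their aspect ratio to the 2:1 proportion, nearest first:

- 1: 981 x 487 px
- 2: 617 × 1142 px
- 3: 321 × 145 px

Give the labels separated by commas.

1: 981/487 ≈ 2.014 → |2.014 − 2.000| = 0.014
2: 1142/617 ≈ 1.851 → |1.851 − 2.000| = 0.149
3: 321/145 ≈ 2.214 → |2.214 − 2.000| = 0.214

1, 2, 3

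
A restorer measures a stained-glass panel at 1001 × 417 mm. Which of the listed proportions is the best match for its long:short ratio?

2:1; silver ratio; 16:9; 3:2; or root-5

silver ratio

Ratio = 1001 / 417 ≈ 2.400.
Distances: 2:1 2.000 (Δ 0.400); silver ratio 2.414 (Δ 0.014); 16:9 1.778 (Δ 0.622); 3:2 1.500 (Δ 0.900); root-5 2.236 (Δ 0.164).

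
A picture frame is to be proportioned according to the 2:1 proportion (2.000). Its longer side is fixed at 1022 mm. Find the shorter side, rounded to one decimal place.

511.0 mm

2:1 = 2.00000.
Shorter side = 1022 ÷ 2.00000 ≈ 511.000 → 511.0 mm.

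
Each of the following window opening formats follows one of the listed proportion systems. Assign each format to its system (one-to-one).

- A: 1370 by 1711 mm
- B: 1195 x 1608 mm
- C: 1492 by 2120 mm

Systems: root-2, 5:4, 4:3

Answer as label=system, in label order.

Ratios: A ≈ 1.249; B ≈ 1.346; C ≈ 1.421.
Targets: root-2 ≈ 1.414; 5:4 ≈ 1.250; 4:3 ≈ 1.333.

A=5:4, B=4:3, C=root-2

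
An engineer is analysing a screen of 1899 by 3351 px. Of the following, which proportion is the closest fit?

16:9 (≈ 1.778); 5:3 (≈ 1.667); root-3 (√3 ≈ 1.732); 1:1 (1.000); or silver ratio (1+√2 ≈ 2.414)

3351/1899 ≈ 1.765. Nearest candidates are 16:9 (1.778, off by 0.013) and root-3 (1.732, off by 0.033).

16:9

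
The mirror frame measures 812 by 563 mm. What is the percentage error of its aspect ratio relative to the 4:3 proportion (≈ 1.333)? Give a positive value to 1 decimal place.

8.2%

Ratio = 812 / 563 ≈ 1.4423.
Ideal 4:3 ≈ 1.3333. |1.4423 − 1.3333| / 1.3333 ≈ 8.18% → 8.2%.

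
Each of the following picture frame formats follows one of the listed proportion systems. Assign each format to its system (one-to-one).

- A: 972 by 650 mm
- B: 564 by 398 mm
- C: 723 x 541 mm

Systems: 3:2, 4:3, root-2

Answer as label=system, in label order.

A = 972/650 ≈ 1.495 → 3:2 (1.500)
B = 564/398 ≈ 1.417 → root-2 (1.414)
C = 723/541 ≈ 1.336 → 4:3 (1.333)

A=3:2, B=root-2, C=4:3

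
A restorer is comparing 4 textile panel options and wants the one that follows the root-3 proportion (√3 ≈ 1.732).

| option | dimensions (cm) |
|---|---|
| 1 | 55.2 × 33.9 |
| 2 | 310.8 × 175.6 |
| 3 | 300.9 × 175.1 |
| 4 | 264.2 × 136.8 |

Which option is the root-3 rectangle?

Target root-3 ≈ 1.732.
1: 1.628 (Δ0.104)  2: 1.770 (Δ0.038)  3: 1.718 (Δ0.014)  4: 1.931 (Δ0.199)

3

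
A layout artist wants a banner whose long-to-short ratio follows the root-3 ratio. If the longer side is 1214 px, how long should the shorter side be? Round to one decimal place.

root-3 ≈ 1.73205.
Shorter side = 1214 ÷ 1.73205 ≈ 700.904 → 700.9 px.

700.9 px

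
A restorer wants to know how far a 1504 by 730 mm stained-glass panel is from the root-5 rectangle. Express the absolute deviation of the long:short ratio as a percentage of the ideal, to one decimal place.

Ratio = 1504 / 730 ≈ 2.0603.
Ideal root-5 ≈ 2.2361. |2.0603 − 2.2361| / 2.2361 ≈ 7.86% → 7.9%.

7.9%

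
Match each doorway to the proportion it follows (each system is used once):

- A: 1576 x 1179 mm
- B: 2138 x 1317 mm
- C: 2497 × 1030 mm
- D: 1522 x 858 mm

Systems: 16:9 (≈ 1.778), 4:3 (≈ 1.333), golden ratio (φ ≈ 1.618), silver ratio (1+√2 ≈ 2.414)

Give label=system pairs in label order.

A = 1576/1179 ≈ 1.337 → 4:3 (1.333)
B = 2138/1317 ≈ 1.623 → golden ratio (1.618)
C = 2497/1030 ≈ 2.424 → silver ratio (2.414)
D = 1522/858 ≈ 1.774 → 16:9 (1.778)

A=4:3, B=golden ratio, C=silver ratio, D=16:9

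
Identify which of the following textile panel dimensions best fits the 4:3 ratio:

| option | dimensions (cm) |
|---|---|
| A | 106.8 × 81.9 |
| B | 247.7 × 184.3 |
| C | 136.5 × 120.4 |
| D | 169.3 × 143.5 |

B

Ratios (long/short): A ≈ 1.304; B ≈ 1.344; C ≈ 1.134; D ≈ 1.180.
4:3 ≈ 1.333; option B is nearest (Δ 0.011).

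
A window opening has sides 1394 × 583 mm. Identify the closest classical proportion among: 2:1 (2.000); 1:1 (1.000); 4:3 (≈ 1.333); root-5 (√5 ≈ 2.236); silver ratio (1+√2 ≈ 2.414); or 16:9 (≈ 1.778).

Ratio = 1394 / 583 ≈ 2.391.
Distances: 2:1 2.000 (Δ 0.391); 1:1 1.000 (Δ 1.391); 4:3 1.333 (Δ 1.058); root-5 2.236 (Δ 0.155); silver ratio 2.414 (Δ 0.023); 16:9 1.778 (Δ 0.613).

silver ratio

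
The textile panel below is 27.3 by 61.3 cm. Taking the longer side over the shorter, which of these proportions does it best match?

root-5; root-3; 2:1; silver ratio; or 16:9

61.3/27.3 ≈ 2.245. Nearest candidates are root-5 (2.236, off by 0.009) and silver ratio (2.414, off by 0.169).

root-5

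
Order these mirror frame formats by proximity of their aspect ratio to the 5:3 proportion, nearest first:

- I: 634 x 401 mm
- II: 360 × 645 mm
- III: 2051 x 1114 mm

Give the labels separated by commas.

I, II, III

Ratios: I = 634 / 401 ≈ 1.581; II = 645 / 360 ≈ 1.792; III = 2051 / 1114 ≈ 1.841.
|Δ from 1.667|: I 0.086; II 0.125; III 0.174.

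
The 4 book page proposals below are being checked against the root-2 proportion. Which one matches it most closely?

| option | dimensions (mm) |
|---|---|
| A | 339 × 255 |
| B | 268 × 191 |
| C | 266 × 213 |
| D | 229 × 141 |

B

Ratios (long/short): A ≈ 1.329; B ≈ 1.403; C ≈ 1.249; D ≈ 1.624.
root-2 ≈ 1.414; option B is nearest (Δ 0.011).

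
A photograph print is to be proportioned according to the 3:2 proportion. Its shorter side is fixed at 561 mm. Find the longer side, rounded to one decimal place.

3:2 = 1.50000.
Longer side = 561 × 1.50000 ≈ 841.500 → 841.5 mm.

841.5 mm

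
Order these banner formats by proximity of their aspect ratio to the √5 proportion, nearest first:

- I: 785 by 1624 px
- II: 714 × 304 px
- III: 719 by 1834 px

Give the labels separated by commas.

II, I, III

I: 1624/785 ≈ 2.069 → |2.069 − 2.236| = 0.167
II: 714/304 ≈ 2.349 → |2.349 − 2.236| = 0.113
III: 1834/719 ≈ 2.551 → |2.551 − 2.236| = 0.315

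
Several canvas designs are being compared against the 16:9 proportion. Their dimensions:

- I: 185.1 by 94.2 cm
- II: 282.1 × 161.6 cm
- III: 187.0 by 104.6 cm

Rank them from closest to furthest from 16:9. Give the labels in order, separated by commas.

III, II, I

Ratios: I = 185.1 / 94.2 ≈ 1.965; II = 282.1 / 161.6 ≈ 1.746; III = 187.0 / 104.6 ≈ 1.788.
|Δ from 1.778|: I 0.187; II 0.032; III 0.010.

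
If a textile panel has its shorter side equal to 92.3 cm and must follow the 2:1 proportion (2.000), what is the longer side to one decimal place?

2:1 = 2.00000.
Longer side = 92.3 × 2.00000 ≈ 184.600 → 184.6 cm.

184.6 cm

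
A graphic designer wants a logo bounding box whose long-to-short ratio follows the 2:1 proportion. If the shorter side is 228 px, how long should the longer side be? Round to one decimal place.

456.0 px

2:1 = 2.00000.
Longer side = 228 × 2.00000 ≈ 456.000 → 456.0 px.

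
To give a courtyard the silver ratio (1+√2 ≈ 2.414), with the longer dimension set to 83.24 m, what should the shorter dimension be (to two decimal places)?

silver ratio ≈ 2.41421.
Shorter side = 83.24 ÷ 2.41421 ≈ 34.4792 → 34.48 m.

34.48 m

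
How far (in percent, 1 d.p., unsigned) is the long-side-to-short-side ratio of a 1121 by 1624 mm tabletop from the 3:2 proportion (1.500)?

3.4%

Ratio = 1624 / 1121 ≈ 1.4487.
Ideal 3:2 = 1.5000. |1.4487 − 1.5000| / 1.5000 ≈ 3.42% → 3.4%.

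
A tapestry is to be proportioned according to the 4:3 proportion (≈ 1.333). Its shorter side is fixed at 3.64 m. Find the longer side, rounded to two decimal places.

4:3 ≈ 1.33333.
Longer side = 3.64 × 1.33333 ≈ 4.8533 → 4.85 m.

4.85 m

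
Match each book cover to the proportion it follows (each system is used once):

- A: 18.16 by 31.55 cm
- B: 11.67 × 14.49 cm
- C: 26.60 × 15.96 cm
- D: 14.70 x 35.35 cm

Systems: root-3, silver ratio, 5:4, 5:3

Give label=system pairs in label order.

Ratios: A ≈ 1.737; B ≈ 1.242; C ≈ 1.667; D ≈ 2.405.
Targets: root-3 ≈ 1.732; silver ratio ≈ 2.414; 5:4 ≈ 1.250; 5:3 ≈ 1.667.

A=root-3, B=5:4, C=5:3, D=silver ratio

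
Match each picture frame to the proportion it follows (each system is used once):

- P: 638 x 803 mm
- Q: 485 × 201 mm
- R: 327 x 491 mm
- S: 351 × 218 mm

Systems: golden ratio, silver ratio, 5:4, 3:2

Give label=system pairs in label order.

P=5:4, Q=silver ratio, R=3:2, S=golden ratio

Ratios: P ≈ 1.259; Q ≈ 2.413; R ≈ 1.502; S ≈ 1.610.
Targets: golden ratio ≈ 1.618; silver ratio ≈ 2.414; 5:4 ≈ 1.250; 3:2 ≈ 1.500.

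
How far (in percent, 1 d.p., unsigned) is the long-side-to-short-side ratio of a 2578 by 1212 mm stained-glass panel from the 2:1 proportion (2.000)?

Ratio = 2578 / 1212 ≈ 2.1271.
Ideal 2:1 = 2.0000. |2.1271 − 2.0000| / 2.0000 ≈ 6.35% → 6.4%.

6.4%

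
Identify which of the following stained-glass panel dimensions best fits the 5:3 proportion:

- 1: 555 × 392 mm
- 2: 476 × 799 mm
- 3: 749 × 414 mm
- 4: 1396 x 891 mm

Ratios (long/short): 1 ≈ 1.416; 2 ≈ 1.679; 3 ≈ 1.809; 4 ≈ 1.567.
5:3 ≈ 1.667; option 2 is nearest (Δ 0.012).

2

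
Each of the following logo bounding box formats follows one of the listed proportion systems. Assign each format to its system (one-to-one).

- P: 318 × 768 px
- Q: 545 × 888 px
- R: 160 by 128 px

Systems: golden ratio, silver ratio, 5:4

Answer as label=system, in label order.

Ratios: P ≈ 2.415; Q ≈ 1.629; R ≈ 1.250.
Targets: golden ratio ≈ 1.618; silver ratio ≈ 2.414; 5:4 ≈ 1.250.

P=silver ratio, Q=golden ratio, R=5:4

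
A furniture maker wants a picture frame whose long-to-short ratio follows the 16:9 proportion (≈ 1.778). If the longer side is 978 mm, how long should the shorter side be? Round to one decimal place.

16:9 ≈ 1.77778.
Shorter side = 978 ÷ 1.77778 ≈ 550.124 → 550.1 mm.

550.1 mm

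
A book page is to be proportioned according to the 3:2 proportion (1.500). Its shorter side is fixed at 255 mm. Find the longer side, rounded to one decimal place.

3:2 = 1.50000.
Longer side = 255 × 1.50000 ≈ 382.500 → 382.5 mm.

382.5 mm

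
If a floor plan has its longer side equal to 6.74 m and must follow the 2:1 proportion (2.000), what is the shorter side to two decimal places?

2:1 = 2.00000.
Shorter side = 6.74 ÷ 2.00000 ≈ 3.3700 → 3.37 m.

3.37 m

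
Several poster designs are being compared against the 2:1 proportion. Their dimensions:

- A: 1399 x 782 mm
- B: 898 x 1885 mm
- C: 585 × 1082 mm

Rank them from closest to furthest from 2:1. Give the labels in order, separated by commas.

B, C, A

Ratios: A = 1399 / 782 ≈ 1.789; B = 1885 / 898 ≈ 2.099; C = 1082 / 585 ≈ 1.850.
|Δ from 2.000|: A 0.211; B 0.099; C 0.150.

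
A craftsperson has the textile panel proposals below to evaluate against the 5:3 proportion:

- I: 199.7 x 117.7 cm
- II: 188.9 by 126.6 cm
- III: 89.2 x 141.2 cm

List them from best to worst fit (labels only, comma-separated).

I, III, II

I: 199.7/117.7 ≈ 1.697 → |1.697 − 1.667| = 0.030
II: 188.9/126.6 ≈ 1.492 → |1.492 − 1.667| = 0.175
III: 141.2/89.2 ≈ 1.583 → |1.583 − 1.667| = 0.084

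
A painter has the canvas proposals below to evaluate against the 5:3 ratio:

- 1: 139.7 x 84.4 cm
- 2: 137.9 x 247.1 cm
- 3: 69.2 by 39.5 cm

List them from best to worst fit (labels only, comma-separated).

Ratios: 1 = 139.7 / 84.4 ≈ 1.655; 2 = 247.1 / 137.9 ≈ 1.792; 3 = 69.2 / 39.5 ≈ 1.752.
|Δ from 1.667|: 1 0.012; 2 0.125; 3 0.085.

1, 3, 2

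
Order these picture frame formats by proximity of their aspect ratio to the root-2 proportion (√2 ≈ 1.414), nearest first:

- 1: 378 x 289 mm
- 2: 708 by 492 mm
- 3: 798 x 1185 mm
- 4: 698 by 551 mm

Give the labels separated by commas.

Ratios: 1 = 378 / 289 ≈ 1.308; 2 = 708 / 492 ≈ 1.439; 3 = 1185 / 798 ≈ 1.485; 4 = 698 / 551 ≈ 1.267.
|Δ from 1.414|: 1 0.106; 2 0.025; 3 0.071; 4 0.147.

2, 3, 1, 4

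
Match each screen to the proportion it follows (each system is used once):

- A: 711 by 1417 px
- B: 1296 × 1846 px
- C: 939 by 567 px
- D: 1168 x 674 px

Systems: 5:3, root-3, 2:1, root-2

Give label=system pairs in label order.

A=2:1, B=root-2, C=5:3, D=root-3

Ratios: A ≈ 1.993; B ≈ 1.424; C ≈ 1.656; D ≈ 1.733.
Targets: 5:3 ≈ 1.667; root-3 ≈ 1.732; 2:1 ≈ 2.000; root-2 ≈ 1.414.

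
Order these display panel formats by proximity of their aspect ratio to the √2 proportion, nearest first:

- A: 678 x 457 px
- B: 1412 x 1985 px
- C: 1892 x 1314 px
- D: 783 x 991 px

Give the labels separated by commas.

B, C, A, D

Ratios: A = 678 / 457 ≈ 1.484; B = 1985 / 1412 ≈ 1.406; C = 1892 / 1314 ≈ 1.440; D = 991 / 783 ≈ 1.266.
|Δ from 1.414|: A 0.070; B 0.008; C 0.026; D 0.148.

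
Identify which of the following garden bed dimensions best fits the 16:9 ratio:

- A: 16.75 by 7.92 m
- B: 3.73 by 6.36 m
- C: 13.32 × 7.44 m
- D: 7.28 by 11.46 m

C

Target 16:9 ≈ 1.778.
A: 2.115 (Δ0.337)  B: 1.705 (Δ0.073)  C: 1.790 (Δ0.012)  D: 1.574 (Δ0.204)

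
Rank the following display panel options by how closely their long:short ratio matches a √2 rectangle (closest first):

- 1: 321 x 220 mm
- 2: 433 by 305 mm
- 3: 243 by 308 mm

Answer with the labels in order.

2, 1, 3

1: 321/220 ≈ 1.459 → |1.459 − 1.414| = 0.045
2: 433/305 ≈ 1.420 → |1.420 − 1.414| = 0.006
3: 308/243 ≈ 1.267 → |1.267 − 1.414| = 0.147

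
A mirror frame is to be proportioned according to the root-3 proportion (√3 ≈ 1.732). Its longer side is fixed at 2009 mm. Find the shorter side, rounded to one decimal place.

root-3 ≈ 1.73205.
Shorter side = 2009 ÷ 1.73205 ≈ 1159.897 → 1159.9 mm.

1159.9 mm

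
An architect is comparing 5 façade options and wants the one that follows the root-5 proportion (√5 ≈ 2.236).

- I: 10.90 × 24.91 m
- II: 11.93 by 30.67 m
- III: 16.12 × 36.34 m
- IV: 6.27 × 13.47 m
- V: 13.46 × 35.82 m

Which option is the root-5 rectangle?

Target root-5 ≈ 2.236.
I: 2.285 (Δ0.049)  II: 2.571 (Δ0.335)  III: 2.254 (Δ0.018)  IV: 2.148 (Δ0.088)  V: 2.661 (Δ0.425)

III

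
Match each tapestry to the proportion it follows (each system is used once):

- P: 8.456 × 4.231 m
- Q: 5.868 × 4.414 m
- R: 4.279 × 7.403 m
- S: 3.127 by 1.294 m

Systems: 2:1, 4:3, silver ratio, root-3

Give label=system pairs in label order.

P=2:1, Q=4:3, R=root-3, S=silver ratio

Ratios: P ≈ 1.999; Q ≈ 1.329; R ≈ 1.730; S ≈ 2.417.
Targets: 2:1 ≈ 2.000; 4:3 ≈ 1.333; silver ratio ≈ 2.414; root-3 ≈ 1.732.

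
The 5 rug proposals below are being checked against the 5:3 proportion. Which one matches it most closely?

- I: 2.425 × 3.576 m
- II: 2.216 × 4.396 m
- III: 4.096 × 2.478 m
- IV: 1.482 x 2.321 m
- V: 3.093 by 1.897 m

III

Ratios (long/short): I ≈ 1.475; II ≈ 1.984; III ≈ 1.653; IV ≈ 1.566; V ≈ 1.630.
5:3 ≈ 1.667; option III is nearest (Δ 0.014).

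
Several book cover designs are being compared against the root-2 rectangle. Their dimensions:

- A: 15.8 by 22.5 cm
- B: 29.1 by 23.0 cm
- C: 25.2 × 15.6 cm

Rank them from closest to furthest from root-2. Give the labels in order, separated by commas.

A: 22.5/15.8 ≈ 1.424 → |1.424 − 1.414| = 0.010
B: 29.1/23.0 ≈ 1.265 → |1.265 − 1.414| = 0.149
C: 25.2/15.6 ≈ 1.615 → |1.615 − 1.414| = 0.201

A, B, C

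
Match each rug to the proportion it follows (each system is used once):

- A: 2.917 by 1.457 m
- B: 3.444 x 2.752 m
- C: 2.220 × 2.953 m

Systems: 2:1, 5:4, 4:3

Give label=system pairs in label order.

A = 2.917/1.457 ≈ 2.002 → 2:1 (2.000)
B = 3.444/2.752 ≈ 1.251 → 5:4 (1.250)
C = 2.953/2.220 ≈ 1.330 → 4:3 (1.333)

A=2:1, B=5:4, C=4:3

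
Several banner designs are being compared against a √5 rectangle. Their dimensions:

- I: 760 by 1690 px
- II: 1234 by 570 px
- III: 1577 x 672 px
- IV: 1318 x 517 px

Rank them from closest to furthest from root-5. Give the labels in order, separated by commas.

Ratios: I = 1690 / 760 ≈ 2.224; II = 1234 / 570 ≈ 2.165; III = 1577 / 672 ≈ 2.347; IV = 1318 / 517 ≈ 2.549.
|Δ from 2.236|: I 0.012; II 0.071; III 0.111; IV 0.313.

I, II, III, IV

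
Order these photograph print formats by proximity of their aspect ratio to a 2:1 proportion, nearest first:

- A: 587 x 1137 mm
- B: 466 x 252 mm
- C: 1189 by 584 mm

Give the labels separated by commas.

C, A, B

Ratios: A = 1137 / 587 ≈ 1.937; B = 466 / 252 ≈ 1.849; C = 1189 / 584 ≈ 2.036.
|Δ from 2.000|: A 0.063; B 0.151; C 0.036.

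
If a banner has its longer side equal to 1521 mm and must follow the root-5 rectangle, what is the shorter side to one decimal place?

680.2 mm

root-5 ≈ 2.23607.
Shorter side = 1521 ÷ 2.23607 ≈ 680.211 → 680.2 mm.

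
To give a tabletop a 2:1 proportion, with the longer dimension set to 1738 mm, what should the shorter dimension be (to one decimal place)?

869.0 mm

2:1 = 2.00000.
Shorter side = 1738 ÷ 2.00000 ≈ 869.000 → 869.0 mm.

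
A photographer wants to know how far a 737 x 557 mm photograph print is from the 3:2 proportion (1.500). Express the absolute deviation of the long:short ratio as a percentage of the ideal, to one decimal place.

Ratio = 737 / 557 ≈ 1.3232.
Ideal 3:2 = 1.5000. |1.3232 − 1.5000| / 1.5000 ≈ 11.79% → 11.8%.

11.8%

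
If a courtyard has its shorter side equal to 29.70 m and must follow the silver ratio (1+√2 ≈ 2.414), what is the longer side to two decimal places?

silver ratio ≈ 2.41421.
Longer side = 29.70 × 2.41421 ≈ 71.7020 → 71.70 m.

71.70 m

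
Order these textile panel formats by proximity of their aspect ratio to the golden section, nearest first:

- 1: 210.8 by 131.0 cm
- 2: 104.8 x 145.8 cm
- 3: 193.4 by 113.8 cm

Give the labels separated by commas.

Ratios: 1 = 210.8 / 131.0 ≈ 1.609; 2 = 145.8 / 104.8 ≈ 1.391; 3 = 193.4 / 113.8 ≈ 1.699.
|Δ from 1.618|: 1 0.009; 2 0.227; 3 0.081.

1, 3, 2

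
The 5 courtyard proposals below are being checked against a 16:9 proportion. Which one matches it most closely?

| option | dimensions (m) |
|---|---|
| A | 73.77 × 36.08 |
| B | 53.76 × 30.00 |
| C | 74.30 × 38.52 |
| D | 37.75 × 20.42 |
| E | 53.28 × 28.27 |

Ratios (long/short): A ≈ 2.045; B ≈ 1.792; C ≈ 1.929; D ≈ 1.849; E ≈ 1.885.
16:9 ≈ 1.778; option B is nearest (Δ 0.014).

B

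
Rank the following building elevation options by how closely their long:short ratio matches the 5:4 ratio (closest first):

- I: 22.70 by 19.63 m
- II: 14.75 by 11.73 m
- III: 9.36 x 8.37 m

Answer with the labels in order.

II, I, III

Ratios: I = 22.70 / 19.63 ≈ 1.156; II = 14.75 / 11.73 ≈ 1.257; III = 9.36 / 8.37 ≈ 1.118.
|Δ from 1.250|: I 0.094; II 0.007; III 0.132.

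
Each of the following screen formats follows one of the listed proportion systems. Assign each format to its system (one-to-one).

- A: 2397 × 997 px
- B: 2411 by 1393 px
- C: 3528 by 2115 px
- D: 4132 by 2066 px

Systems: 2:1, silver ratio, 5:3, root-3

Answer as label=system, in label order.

A = 2397/997 ≈ 2.404 → silver ratio (2.414)
B = 2411/1393 ≈ 1.731 → root-3 (1.732)
C = 3528/2115 ≈ 1.668 → 5:3 (1.667)
D = 4132/2066 ≈ 2.000 → 2:1 (2.000)

A=silver ratio, B=root-3, C=5:3, D=2:1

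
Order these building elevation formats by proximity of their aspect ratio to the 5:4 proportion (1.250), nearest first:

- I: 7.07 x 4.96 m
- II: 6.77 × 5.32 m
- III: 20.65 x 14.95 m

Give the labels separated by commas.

II, III, I

Ratios: I = 7.07 / 4.96 ≈ 1.425; II = 6.77 / 5.32 ≈ 1.273; III = 20.65 / 14.95 ≈ 1.381.
|Δ from 1.250|: I 0.175; II 0.023; III 0.131.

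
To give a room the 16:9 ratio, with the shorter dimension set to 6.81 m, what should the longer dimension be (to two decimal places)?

12.11 m

16:9 ≈ 1.77778.
Longer side = 6.81 × 1.77778 ≈ 12.1067 → 12.11 m.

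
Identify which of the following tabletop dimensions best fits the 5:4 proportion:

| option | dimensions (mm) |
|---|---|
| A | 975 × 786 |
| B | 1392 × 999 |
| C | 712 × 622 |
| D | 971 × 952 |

Ratios (long/short): A ≈ 1.240; B ≈ 1.393; C ≈ 1.145; D ≈ 1.020.
5:4 ≈ 1.250; option A is nearest (Δ 0.010).

A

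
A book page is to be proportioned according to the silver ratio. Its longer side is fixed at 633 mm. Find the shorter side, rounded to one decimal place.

262.2 mm

silver ratio ≈ 2.41421.
Shorter side = 633 ÷ 2.41421 ≈ 262.198 → 262.2 mm.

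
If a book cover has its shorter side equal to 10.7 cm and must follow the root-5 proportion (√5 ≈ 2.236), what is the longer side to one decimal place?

23.9 cm

root-5 ≈ 2.23607.
Longer side = 10.7 × 2.23607 ≈ 23.926 → 23.9 cm.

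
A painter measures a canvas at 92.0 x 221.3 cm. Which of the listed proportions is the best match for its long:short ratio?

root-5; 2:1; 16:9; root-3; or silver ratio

Ratio = 221.3 / 92.0 ≈ 2.405.
Distances: root-5 2.236 (Δ 0.169); 2:1 2.000 (Δ 0.405); 16:9 1.778 (Δ 0.627); root-3 1.732 (Δ 0.673); silver ratio 2.414 (Δ 0.009).

silver ratio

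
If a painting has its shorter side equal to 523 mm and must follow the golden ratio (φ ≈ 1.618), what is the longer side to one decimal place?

golden ratio ≈ 1.61803.
Longer side = 523 × 1.61803 ≈ 846.230 → 846.2 mm.

846.2 mm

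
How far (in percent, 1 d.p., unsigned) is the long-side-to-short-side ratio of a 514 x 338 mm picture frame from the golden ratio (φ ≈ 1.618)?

6.0%

Ratio = 514 / 338 ≈ 1.5207.
Ideal golden ratio ≈ 1.6180. |1.5207 − 1.6180| / 1.6180 ≈ 6.01% → 6.0%.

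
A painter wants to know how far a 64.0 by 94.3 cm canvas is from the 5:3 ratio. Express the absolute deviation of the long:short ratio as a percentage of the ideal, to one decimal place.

Ratio = 94.3 / 64.0 ≈ 1.4734.
Ideal 5:3 ≈ 1.6667. |1.4734 − 1.6667| / 1.6667 ≈ 11.60% → 11.6%.

11.6%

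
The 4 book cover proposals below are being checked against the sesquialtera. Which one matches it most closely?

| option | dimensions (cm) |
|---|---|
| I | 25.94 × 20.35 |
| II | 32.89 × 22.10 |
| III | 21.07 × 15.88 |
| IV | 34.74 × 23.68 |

Target 3:2 ≈ 1.500.
I: 1.275 (Δ0.225)  II: 1.488 (Δ0.012)  III: 1.327 (Δ0.173)  IV: 1.467 (Δ0.033)

II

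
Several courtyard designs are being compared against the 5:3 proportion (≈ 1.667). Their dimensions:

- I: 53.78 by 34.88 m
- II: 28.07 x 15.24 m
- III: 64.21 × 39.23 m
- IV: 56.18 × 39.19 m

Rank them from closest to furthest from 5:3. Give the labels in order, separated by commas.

III, I, II, IV

Ratios: I = 53.78 / 34.88 ≈ 1.542; II = 28.07 / 15.24 ≈ 1.842; III = 64.21 / 39.23 ≈ 1.637; IV = 56.18 / 39.19 ≈ 1.434.
|Δ from 1.667|: I 0.125; II 0.175; III 0.030; IV 0.233.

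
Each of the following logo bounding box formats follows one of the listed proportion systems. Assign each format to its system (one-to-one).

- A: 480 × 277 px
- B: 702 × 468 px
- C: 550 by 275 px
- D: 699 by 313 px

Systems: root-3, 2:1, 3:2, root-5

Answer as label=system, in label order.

Ratios: A ≈ 1.733; B ≈ 1.500; C ≈ 2.000; D ≈ 2.233.
Targets: root-3 ≈ 1.732; 2:1 ≈ 2.000; 3:2 ≈ 1.500; root-5 ≈ 2.236.

A=root-3, B=3:2, C=2:1, D=root-5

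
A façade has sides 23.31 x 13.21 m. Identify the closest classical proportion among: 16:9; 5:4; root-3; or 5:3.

Ratio = 23.31 / 13.21 ≈ 1.765.
Distances: 16:9 1.778 (Δ 0.013); 5:4 1.250 (Δ 0.515); root-3 1.732 (Δ 0.033); 5:3 1.667 (Δ 0.098).

16:9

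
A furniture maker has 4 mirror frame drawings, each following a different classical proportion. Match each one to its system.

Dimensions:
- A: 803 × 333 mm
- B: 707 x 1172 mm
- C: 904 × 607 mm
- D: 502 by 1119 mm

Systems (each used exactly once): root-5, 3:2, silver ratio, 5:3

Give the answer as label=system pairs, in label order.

A=silver ratio, B=5:3, C=3:2, D=root-5

Ratios: A ≈ 2.411; B ≈ 1.658; C ≈ 1.489; D ≈ 2.229.
Targets: root-5 ≈ 2.236; 3:2 ≈ 1.500; silver ratio ≈ 2.414; 5:3 ≈ 1.667.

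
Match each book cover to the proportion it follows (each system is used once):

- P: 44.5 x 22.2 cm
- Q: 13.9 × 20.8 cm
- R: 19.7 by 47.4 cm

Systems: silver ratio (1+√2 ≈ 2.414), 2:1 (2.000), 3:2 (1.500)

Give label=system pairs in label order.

Ratios: P ≈ 2.005; Q ≈ 1.496; R ≈ 2.406.
Targets: silver ratio ≈ 2.414; 2:1 ≈ 2.000; 3:2 ≈ 1.500.

P=2:1, Q=3:2, R=silver ratio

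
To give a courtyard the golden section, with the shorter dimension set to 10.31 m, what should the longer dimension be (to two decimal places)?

16.68 m

golden ratio ≈ 1.61803.
Longer side = 10.31 × 1.61803 ≈ 16.6819 → 16.68 m.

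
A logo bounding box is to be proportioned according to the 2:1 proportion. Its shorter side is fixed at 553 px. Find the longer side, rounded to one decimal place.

2:1 = 2.00000.
Longer side = 553 × 2.00000 ≈ 1106.000 → 1106.0 px.

1106.0 px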